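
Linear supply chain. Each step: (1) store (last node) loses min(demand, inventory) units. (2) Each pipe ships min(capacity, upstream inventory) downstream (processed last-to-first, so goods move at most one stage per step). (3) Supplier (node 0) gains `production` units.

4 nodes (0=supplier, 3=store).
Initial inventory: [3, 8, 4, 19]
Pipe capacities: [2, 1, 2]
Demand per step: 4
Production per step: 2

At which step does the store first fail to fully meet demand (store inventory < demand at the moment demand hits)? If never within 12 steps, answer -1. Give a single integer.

Step 1: demand=4,sold=4 ship[2->3]=2 ship[1->2]=1 ship[0->1]=2 prod=2 -> [3 9 3 17]
Step 2: demand=4,sold=4 ship[2->3]=2 ship[1->2]=1 ship[0->1]=2 prod=2 -> [3 10 2 15]
Step 3: demand=4,sold=4 ship[2->3]=2 ship[1->2]=1 ship[0->1]=2 prod=2 -> [3 11 1 13]
Step 4: demand=4,sold=4 ship[2->3]=1 ship[1->2]=1 ship[0->1]=2 prod=2 -> [3 12 1 10]
Step 5: demand=4,sold=4 ship[2->3]=1 ship[1->2]=1 ship[0->1]=2 prod=2 -> [3 13 1 7]
Step 6: demand=4,sold=4 ship[2->3]=1 ship[1->2]=1 ship[0->1]=2 prod=2 -> [3 14 1 4]
Step 7: demand=4,sold=4 ship[2->3]=1 ship[1->2]=1 ship[0->1]=2 prod=2 -> [3 15 1 1]
Step 8: demand=4,sold=1 ship[2->3]=1 ship[1->2]=1 ship[0->1]=2 prod=2 -> [3 16 1 1]
Step 9: demand=4,sold=1 ship[2->3]=1 ship[1->2]=1 ship[0->1]=2 prod=2 -> [3 17 1 1]
Step 10: demand=4,sold=1 ship[2->3]=1 ship[1->2]=1 ship[0->1]=2 prod=2 -> [3 18 1 1]
Step 11: demand=4,sold=1 ship[2->3]=1 ship[1->2]=1 ship[0->1]=2 prod=2 -> [3 19 1 1]
Step 12: demand=4,sold=1 ship[2->3]=1 ship[1->2]=1 ship[0->1]=2 prod=2 -> [3 20 1 1]
First stockout at step 8

8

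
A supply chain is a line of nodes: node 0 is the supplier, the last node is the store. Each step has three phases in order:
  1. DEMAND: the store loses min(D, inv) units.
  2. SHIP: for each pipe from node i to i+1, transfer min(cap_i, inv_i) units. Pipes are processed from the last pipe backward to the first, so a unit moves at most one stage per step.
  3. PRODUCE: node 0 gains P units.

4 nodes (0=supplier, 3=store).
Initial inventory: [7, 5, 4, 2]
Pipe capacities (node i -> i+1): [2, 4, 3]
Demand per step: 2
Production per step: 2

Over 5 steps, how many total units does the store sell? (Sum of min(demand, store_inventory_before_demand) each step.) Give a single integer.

Answer: 10

Derivation:
Step 1: sold=2 (running total=2) -> [7 3 5 3]
Step 2: sold=2 (running total=4) -> [7 2 5 4]
Step 3: sold=2 (running total=6) -> [7 2 4 5]
Step 4: sold=2 (running total=8) -> [7 2 3 6]
Step 5: sold=2 (running total=10) -> [7 2 2 7]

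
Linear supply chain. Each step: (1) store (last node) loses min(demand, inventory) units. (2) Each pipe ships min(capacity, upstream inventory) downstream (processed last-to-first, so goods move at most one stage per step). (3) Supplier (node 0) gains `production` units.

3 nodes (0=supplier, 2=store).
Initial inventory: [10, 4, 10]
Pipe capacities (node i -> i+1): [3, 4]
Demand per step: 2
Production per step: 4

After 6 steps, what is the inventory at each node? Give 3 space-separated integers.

Step 1: demand=2,sold=2 ship[1->2]=4 ship[0->1]=3 prod=4 -> inv=[11 3 12]
Step 2: demand=2,sold=2 ship[1->2]=3 ship[0->1]=3 prod=4 -> inv=[12 3 13]
Step 3: demand=2,sold=2 ship[1->2]=3 ship[0->1]=3 prod=4 -> inv=[13 3 14]
Step 4: demand=2,sold=2 ship[1->2]=3 ship[0->1]=3 prod=4 -> inv=[14 3 15]
Step 5: demand=2,sold=2 ship[1->2]=3 ship[0->1]=3 prod=4 -> inv=[15 3 16]
Step 6: demand=2,sold=2 ship[1->2]=3 ship[0->1]=3 prod=4 -> inv=[16 3 17]

16 3 17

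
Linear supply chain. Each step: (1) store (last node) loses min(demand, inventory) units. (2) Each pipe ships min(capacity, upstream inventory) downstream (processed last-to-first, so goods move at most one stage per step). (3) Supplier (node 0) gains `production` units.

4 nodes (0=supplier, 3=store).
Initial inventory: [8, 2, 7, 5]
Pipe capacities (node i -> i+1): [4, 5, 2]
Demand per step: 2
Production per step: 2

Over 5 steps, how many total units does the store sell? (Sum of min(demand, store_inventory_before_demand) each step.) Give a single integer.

Answer: 10

Derivation:
Step 1: sold=2 (running total=2) -> [6 4 7 5]
Step 2: sold=2 (running total=4) -> [4 4 9 5]
Step 3: sold=2 (running total=6) -> [2 4 11 5]
Step 4: sold=2 (running total=8) -> [2 2 13 5]
Step 5: sold=2 (running total=10) -> [2 2 13 5]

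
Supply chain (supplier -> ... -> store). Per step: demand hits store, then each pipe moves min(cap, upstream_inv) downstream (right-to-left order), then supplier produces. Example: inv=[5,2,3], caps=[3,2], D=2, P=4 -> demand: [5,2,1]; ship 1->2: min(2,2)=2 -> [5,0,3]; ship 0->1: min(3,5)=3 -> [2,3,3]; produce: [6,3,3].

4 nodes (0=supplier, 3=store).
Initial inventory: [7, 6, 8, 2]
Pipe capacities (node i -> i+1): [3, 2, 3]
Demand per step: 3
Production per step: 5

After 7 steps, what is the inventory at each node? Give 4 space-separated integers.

Step 1: demand=3,sold=2 ship[2->3]=3 ship[1->2]=2 ship[0->1]=3 prod=5 -> inv=[9 7 7 3]
Step 2: demand=3,sold=3 ship[2->3]=3 ship[1->2]=2 ship[0->1]=3 prod=5 -> inv=[11 8 6 3]
Step 3: demand=3,sold=3 ship[2->3]=3 ship[1->2]=2 ship[0->1]=3 prod=5 -> inv=[13 9 5 3]
Step 4: demand=3,sold=3 ship[2->3]=3 ship[1->2]=2 ship[0->1]=3 prod=5 -> inv=[15 10 4 3]
Step 5: demand=3,sold=3 ship[2->3]=3 ship[1->2]=2 ship[0->1]=3 prod=5 -> inv=[17 11 3 3]
Step 6: demand=3,sold=3 ship[2->3]=3 ship[1->2]=2 ship[0->1]=3 prod=5 -> inv=[19 12 2 3]
Step 7: demand=3,sold=3 ship[2->3]=2 ship[1->2]=2 ship[0->1]=3 prod=5 -> inv=[21 13 2 2]

21 13 2 2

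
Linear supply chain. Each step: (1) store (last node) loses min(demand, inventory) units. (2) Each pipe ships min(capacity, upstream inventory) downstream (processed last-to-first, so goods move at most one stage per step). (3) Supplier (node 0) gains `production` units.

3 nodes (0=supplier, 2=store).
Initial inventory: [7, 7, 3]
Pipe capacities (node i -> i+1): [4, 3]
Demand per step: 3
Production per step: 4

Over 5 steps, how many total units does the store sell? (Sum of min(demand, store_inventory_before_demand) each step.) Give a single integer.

Step 1: sold=3 (running total=3) -> [7 8 3]
Step 2: sold=3 (running total=6) -> [7 9 3]
Step 3: sold=3 (running total=9) -> [7 10 3]
Step 4: sold=3 (running total=12) -> [7 11 3]
Step 5: sold=3 (running total=15) -> [7 12 3]

Answer: 15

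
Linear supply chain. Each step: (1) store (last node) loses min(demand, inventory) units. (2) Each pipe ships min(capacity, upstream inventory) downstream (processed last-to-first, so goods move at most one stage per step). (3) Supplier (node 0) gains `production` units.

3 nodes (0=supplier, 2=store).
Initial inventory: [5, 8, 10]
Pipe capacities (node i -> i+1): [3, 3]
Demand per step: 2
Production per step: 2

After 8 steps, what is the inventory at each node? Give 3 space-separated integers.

Step 1: demand=2,sold=2 ship[1->2]=3 ship[0->1]=3 prod=2 -> inv=[4 8 11]
Step 2: demand=2,sold=2 ship[1->2]=3 ship[0->1]=3 prod=2 -> inv=[3 8 12]
Step 3: demand=2,sold=2 ship[1->2]=3 ship[0->1]=3 prod=2 -> inv=[2 8 13]
Step 4: demand=2,sold=2 ship[1->2]=3 ship[0->1]=2 prod=2 -> inv=[2 7 14]
Step 5: demand=2,sold=2 ship[1->2]=3 ship[0->1]=2 prod=2 -> inv=[2 6 15]
Step 6: demand=2,sold=2 ship[1->2]=3 ship[0->1]=2 prod=2 -> inv=[2 5 16]
Step 7: demand=2,sold=2 ship[1->2]=3 ship[0->1]=2 prod=2 -> inv=[2 4 17]
Step 8: demand=2,sold=2 ship[1->2]=3 ship[0->1]=2 prod=2 -> inv=[2 3 18]

2 3 18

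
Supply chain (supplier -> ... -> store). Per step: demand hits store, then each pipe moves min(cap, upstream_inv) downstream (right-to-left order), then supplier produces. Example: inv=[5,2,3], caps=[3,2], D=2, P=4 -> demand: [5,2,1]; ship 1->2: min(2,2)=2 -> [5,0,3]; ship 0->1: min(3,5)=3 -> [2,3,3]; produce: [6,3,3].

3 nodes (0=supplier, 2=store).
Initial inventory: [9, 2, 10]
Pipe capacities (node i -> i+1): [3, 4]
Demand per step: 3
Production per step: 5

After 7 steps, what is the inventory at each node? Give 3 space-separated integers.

Step 1: demand=3,sold=3 ship[1->2]=2 ship[0->1]=3 prod=5 -> inv=[11 3 9]
Step 2: demand=3,sold=3 ship[1->2]=3 ship[0->1]=3 prod=5 -> inv=[13 3 9]
Step 3: demand=3,sold=3 ship[1->2]=3 ship[0->1]=3 prod=5 -> inv=[15 3 9]
Step 4: demand=3,sold=3 ship[1->2]=3 ship[0->1]=3 prod=5 -> inv=[17 3 9]
Step 5: demand=3,sold=3 ship[1->2]=3 ship[0->1]=3 prod=5 -> inv=[19 3 9]
Step 6: demand=3,sold=3 ship[1->2]=3 ship[0->1]=3 prod=5 -> inv=[21 3 9]
Step 7: demand=3,sold=3 ship[1->2]=3 ship[0->1]=3 prod=5 -> inv=[23 3 9]

23 3 9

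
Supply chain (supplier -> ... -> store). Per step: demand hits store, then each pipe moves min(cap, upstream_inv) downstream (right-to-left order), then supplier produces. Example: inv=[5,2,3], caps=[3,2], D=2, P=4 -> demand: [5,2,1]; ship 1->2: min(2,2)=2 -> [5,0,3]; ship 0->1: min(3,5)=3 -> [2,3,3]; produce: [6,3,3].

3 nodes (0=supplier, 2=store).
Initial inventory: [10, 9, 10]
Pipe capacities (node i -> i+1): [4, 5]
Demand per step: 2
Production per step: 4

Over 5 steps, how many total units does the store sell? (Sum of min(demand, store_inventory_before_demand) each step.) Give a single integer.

Answer: 10

Derivation:
Step 1: sold=2 (running total=2) -> [10 8 13]
Step 2: sold=2 (running total=4) -> [10 7 16]
Step 3: sold=2 (running total=6) -> [10 6 19]
Step 4: sold=2 (running total=8) -> [10 5 22]
Step 5: sold=2 (running total=10) -> [10 4 25]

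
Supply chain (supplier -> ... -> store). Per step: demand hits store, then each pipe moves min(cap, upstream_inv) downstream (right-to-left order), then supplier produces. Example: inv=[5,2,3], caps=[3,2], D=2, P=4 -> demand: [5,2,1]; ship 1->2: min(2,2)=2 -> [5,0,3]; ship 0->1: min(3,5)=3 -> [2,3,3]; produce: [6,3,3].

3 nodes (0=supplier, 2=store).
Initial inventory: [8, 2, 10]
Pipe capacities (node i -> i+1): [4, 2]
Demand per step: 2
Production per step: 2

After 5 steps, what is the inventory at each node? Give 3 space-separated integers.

Step 1: demand=2,sold=2 ship[1->2]=2 ship[0->1]=4 prod=2 -> inv=[6 4 10]
Step 2: demand=2,sold=2 ship[1->2]=2 ship[0->1]=4 prod=2 -> inv=[4 6 10]
Step 3: demand=2,sold=2 ship[1->2]=2 ship[0->1]=4 prod=2 -> inv=[2 8 10]
Step 4: demand=2,sold=2 ship[1->2]=2 ship[0->1]=2 prod=2 -> inv=[2 8 10]
Step 5: demand=2,sold=2 ship[1->2]=2 ship[0->1]=2 prod=2 -> inv=[2 8 10]

2 8 10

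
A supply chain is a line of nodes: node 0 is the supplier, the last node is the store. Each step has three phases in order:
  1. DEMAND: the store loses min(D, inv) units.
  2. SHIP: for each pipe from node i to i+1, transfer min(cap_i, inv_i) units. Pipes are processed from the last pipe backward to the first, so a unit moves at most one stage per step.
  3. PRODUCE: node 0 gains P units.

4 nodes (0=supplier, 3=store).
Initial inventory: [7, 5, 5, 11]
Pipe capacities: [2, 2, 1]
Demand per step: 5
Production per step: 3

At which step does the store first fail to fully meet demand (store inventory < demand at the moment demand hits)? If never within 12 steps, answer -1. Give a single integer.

Step 1: demand=5,sold=5 ship[2->3]=1 ship[1->2]=2 ship[0->1]=2 prod=3 -> [8 5 6 7]
Step 2: demand=5,sold=5 ship[2->3]=1 ship[1->2]=2 ship[0->1]=2 prod=3 -> [9 5 7 3]
Step 3: demand=5,sold=3 ship[2->3]=1 ship[1->2]=2 ship[0->1]=2 prod=3 -> [10 5 8 1]
Step 4: demand=5,sold=1 ship[2->3]=1 ship[1->2]=2 ship[0->1]=2 prod=3 -> [11 5 9 1]
Step 5: demand=5,sold=1 ship[2->3]=1 ship[1->2]=2 ship[0->1]=2 prod=3 -> [12 5 10 1]
Step 6: demand=5,sold=1 ship[2->3]=1 ship[1->2]=2 ship[0->1]=2 prod=3 -> [13 5 11 1]
Step 7: demand=5,sold=1 ship[2->3]=1 ship[1->2]=2 ship[0->1]=2 prod=3 -> [14 5 12 1]
Step 8: demand=5,sold=1 ship[2->3]=1 ship[1->2]=2 ship[0->1]=2 prod=3 -> [15 5 13 1]
Step 9: demand=5,sold=1 ship[2->3]=1 ship[1->2]=2 ship[0->1]=2 prod=3 -> [16 5 14 1]
Step 10: demand=5,sold=1 ship[2->3]=1 ship[1->2]=2 ship[0->1]=2 prod=3 -> [17 5 15 1]
Step 11: demand=5,sold=1 ship[2->3]=1 ship[1->2]=2 ship[0->1]=2 prod=3 -> [18 5 16 1]
Step 12: demand=5,sold=1 ship[2->3]=1 ship[1->2]=2 ship[0->1]=2 prod=3 -> [19 5 17 1]
First stockout at step 3

3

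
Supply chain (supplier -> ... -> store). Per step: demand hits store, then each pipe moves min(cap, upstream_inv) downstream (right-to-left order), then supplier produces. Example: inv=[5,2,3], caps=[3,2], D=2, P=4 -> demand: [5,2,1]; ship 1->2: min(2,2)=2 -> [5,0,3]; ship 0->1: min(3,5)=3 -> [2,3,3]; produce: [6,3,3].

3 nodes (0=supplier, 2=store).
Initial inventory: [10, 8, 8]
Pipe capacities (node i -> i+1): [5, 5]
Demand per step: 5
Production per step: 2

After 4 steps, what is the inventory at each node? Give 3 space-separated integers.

Step 1: demand=5,sold=5 ship[1->2]=5 ship[0->1]=5 prod=2 -> inv=[7 8 8]
Step 2: demand=5,sold=5 ship[1->2]=5 ship[0->1]=5 prod=2 -> inv=[4 8 8]
Step 3: demand=5,sold=5 ship[1->2]=5 ship[0->1]=4 prod=2 -> inv=[2 7 8]
Step 4: demand=5,sold=5 ship[1->2]=5 ship[0->1]=2 prod=2 -> inv=[2 4 8]

2 4 8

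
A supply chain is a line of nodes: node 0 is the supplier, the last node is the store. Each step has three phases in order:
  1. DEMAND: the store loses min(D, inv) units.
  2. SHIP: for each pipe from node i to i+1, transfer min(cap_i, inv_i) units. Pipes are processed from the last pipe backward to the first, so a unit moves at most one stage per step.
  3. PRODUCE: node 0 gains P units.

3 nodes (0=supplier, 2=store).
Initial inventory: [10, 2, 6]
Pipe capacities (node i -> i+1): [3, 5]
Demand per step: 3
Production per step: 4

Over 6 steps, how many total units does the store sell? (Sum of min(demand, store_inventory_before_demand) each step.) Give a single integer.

Step 1: sold=3 (running total=3) -> [11 3 5]
Step 2: sold=3 (running total=6) -> [12 3 5]
Step 3: sold=3 (running total=9) -> [13 3 5]
Step 4: sold=3 (running total=12) -> [14 3 5]
Step 5: sold=3 (running total=15) -> [15 3 5]
Step 6: sold=3 (running total=18) -> [16 3 5]

Answer: 18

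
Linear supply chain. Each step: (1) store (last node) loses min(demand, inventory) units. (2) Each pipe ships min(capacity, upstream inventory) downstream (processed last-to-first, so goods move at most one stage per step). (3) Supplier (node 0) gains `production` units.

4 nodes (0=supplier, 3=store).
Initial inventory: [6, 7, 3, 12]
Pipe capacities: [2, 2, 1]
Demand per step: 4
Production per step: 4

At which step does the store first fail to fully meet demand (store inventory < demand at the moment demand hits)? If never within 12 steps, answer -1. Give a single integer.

Step 1: demand=4,sold=4 ship[2->3]=1 ship[1->2]=2 ship[0->1]=2 prod=4 -> [8 7 4 9]
Step 2: demand=4,sold=4 ship[2->3]=1 ship[1->2]=2 ship[0->1]=2 prod=4 -> [10 7 5 6]
Step 3: demand=4,sold=4 ship[2->3]=1 ship[1->2]=2 ship[0->1]=2 prod=4 -> [12 7 6 3]
Step 4: demand=4,sold=3 ship[2->3]=1 ship[1->2]=2 ship[0->1]=2 prod=4 -> [14 7 7 1]
Step 5: demand=4,sold=1 ship[2->3]=1 ship[1->2]=2 ship[0->1]=2 prod=4 -> [16 7 8 1]
Step 6: demand=4,sold=1 ship[2->3]=1 ship[1->2]=2 ship[0->1]=2 prod=4 -> [18 7 9 1]
Step 7: demand=4,sold=1 ship[2->3]=1 ship[1->2]=2 ship[0->1]=2 prod=4 -> [20 7 10 1]
Step 8: demand=4,sold=1 ship[2->3]=1 ship[1->2]=2 ship[0->1]=2 prod=4 -> [22 7 11 1]
Step 9: demand=4,sold=1 ship[2->3]=1 ship[1->2]=2 ship[0->1]=2 prod=4 -> [24 7 12 1]
Step 10: demand=4,sold=1 ship[2->3]=1 ship[1->2]=2 ship[0->1]=2 prod=4 -> [26 7 13 1]
Step 11: demand=4,sold=1 ship[2->3]=1 ship[1->2]=2 ship[0->1]=2 prod=4 -> [28 7 14 1]
Step 12: demand=4,sold=1 ship[2->3]=1 ship[1->2]=2 ship[0->1]=2 prod=4 -> [30 7 15 1]
First stockout at step 4

4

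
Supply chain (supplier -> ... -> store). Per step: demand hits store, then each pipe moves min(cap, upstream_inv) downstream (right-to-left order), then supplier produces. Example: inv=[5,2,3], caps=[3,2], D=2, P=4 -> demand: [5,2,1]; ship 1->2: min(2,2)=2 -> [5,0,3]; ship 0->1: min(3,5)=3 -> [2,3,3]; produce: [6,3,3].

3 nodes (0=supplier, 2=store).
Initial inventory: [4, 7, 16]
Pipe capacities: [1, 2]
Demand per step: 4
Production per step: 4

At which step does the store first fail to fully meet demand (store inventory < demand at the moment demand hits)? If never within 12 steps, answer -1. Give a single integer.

Step 1: demand=4,sold=4 ship[1->2]=2 ship[0->1]=1 prod=4 -> [7 6 14]
Step 2: demand=4,sold=4 ship[1->2]=2 ship[0->1]=1 prod=4 -> [10 5 12]
Step 3: demand=4,sold=4 ship[1->2]=2 ship[0->1]=1 prod=4 -> [13 4 10]
Step 4: demand=4,sold=4 ship[1->2]=2 ship[0->1]=1 prod=4 -> [16 3 8]
Step 5: demand=4,sold=4 ship[1->2]=2 ship[0->1]=1 prod=4 -> [19 2 6]
Step 6: demand=4,sold=4 ship[1->2]=2 ship[0->1]=1 prod=4 -> [22 1 4]
Step 7: demand=4,sold=4 ship[1->2]=1 ship[0->1]=1 prod=4 -> [25 1 1]
Step 8: demand=4,sold=1 ship[1->2]=1 ship[0->1]=1 prod=4 -> [28 1 1]
Step 9: demand=4,sold=1 ship[1->2]=1 ship[0->1]=1 prod=4 -> [31 1 1]
Step 10: demand=4,sold=1 ship[1->2]=1 ship[0->1]=1 prod=4 -> [34 1 1]
Step 11: demand=4,sold=1 ship[1->2]=1 ship[0->1]=1 prod=4 -> [37 1 1]
Step 12: demand=4,sold=1 ship[1->2]=1 ship[0->1]=1 prod=4 -> [40 1 1]
First stockout at step 8

8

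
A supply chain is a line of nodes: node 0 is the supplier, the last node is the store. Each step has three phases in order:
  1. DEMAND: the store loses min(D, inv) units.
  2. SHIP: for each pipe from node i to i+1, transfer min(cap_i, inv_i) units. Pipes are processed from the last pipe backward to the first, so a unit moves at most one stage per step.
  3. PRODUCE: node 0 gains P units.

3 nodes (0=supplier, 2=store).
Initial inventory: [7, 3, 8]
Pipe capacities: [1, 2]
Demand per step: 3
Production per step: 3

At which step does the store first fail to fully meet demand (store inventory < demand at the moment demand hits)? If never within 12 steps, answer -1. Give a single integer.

Step 1: demand=3,sold=3 ship[1->2]=2 ship[0->1]=1 prod=3 -> [9 2 7]
Step 2: demand=3,sold=3 ship[1->2]=2 ship[0->1]=1 prod=3 -> [11 1 6]
Step 3: demand=3,sold=3 ship[1->2]=1 ship[0->1]=1 prod=3 -> [13 1 4]
Step 4: demand=3,sold=3 ship[1->2]=1 ship[0->1]=1 prod=3 -> [15 1 2]
Step 5: demand=3,sold=2 ship[1->2]=1 ship[0->1]=1 prod=3 -> [17 1 1]
Step 6: demand=3,sold=1 ship[1->2]=1 ship[0->1]=1 prod=3 -> [19 1 1]
Step 7: demand=3,sold=1 ship[1->2]=1 ship[0->1]=1 prod=3 -> [21 1 1]
Step 8: demand=3,sold=1 ship[1->2]=1 ship[0->1]=1 prod=3 -> [23 1 1]
Step 9: demand=3,sold=1 ship[1->2]=1 ship[0->1]=1 prod=3 -> [25 1 1]
Step 10: demand=3,sold=1 ship[1->2]=1 ship[0->1]=1 prod=3 -> [27 1 1]
Step 11: demand=3,sold=1 ship[1->2]=1 ship[0->1]=1 prod=3 -> [29 1 1]
Step 12: demand=3,sold=1 ship[1->2]=1 ship[0->1]=1 prod=3 -> [31 1 1]
First stockout at step 5

5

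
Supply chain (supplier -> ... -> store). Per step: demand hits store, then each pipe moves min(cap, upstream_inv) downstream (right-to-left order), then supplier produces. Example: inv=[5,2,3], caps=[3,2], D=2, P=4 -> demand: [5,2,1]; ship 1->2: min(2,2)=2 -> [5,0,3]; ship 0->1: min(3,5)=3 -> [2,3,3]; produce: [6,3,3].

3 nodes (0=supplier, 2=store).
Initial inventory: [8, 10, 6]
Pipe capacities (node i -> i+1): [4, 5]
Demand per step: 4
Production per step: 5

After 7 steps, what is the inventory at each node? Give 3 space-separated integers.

Step 1: demand=4,sold=4 ship[1->2]=5 ship[0->1]=4 prod=5 -> inv=[9 9 7]
Step 2: demand=4,sold=4 ship[1->2]=5 ship[0->1]=4 prod=5 -> inv=[10 8 8]
Step 3: demand=4,sold=4 ship[1->2]=5 ship[0->1]=4 prod=5 -> inv=[11 7 9]
Step 4: demand=4,sold=4 ship[1->2]=5 ship[0->1]=4 prod=5 -> inv=[12 6 10]
Step 5: demand=4,sold=4 ship[1->2]=5 ship[0->1]=4 prod=5 -> inv=[13 5 11]
Step 6: demand=4,sold=4 ship[1->2]=5 ship[0->1]=4 prod=5 -> inv=[14 4 12]
Step 7: demand=4,sold=4 ship[1->2]=4 ship[0->1]=4 prod=5 -> inv=[15 4 12]

15 4 12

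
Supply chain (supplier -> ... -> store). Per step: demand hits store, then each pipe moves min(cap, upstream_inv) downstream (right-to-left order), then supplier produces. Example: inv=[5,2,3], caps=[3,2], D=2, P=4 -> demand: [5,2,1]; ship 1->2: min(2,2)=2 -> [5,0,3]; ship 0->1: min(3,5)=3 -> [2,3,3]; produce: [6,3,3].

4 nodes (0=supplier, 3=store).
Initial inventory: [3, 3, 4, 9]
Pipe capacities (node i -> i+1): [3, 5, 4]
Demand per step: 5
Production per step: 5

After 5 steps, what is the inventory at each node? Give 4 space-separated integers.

Step 1: demand=5,sold=5 ship[2->3]=4 ship[1->2]=3 ship[0->1]=3 prod=5 -> inv=[5 3 3 8]
Step 2: demand=5,sold=5 ship[2->3]=3 ship[1->2]=3 ship[0->1]=3 prod=5 -> inv=[7 3 3 6]
Step 3: demand=5,sold=5 ship[2->3]=3 ship[1->2]=3 ship[0->1]=3 prod=5 -> inv=[9 3 3 4]
Step 4: demand=5,sold=4 ship[2->3]=3 ship[1->2]=3 ship[0->1]=3 prod=5 -> inv=[11 3 3 3]
Step 5: demand=5,sold=3 ship[2->3]=3 ship[1->2]=3 ship[0->1]=3 prod=5 -> inv=[13 3 3 3]

13 3 3 3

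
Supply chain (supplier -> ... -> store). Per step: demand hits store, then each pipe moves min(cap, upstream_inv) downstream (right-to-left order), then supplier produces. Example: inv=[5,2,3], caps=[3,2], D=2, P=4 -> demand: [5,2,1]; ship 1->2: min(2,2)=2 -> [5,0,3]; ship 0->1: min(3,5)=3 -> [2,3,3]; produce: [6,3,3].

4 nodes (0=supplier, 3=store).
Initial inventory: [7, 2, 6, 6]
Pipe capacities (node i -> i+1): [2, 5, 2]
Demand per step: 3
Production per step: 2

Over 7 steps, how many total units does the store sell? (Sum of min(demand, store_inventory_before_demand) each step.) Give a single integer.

Answer: 18

Derivation:
Step 1: sold=3 (running total=3) -> [7 2 6 5]
Step 2: sold=3 (running total=6) -> [7 2 6 4]
Step 3: sold=3 (running total=9) -> [7 2 6 3]
Step 4: sold=3 (running total=12) -> [7 2 6 2]
Step 5: sold=2 (running total=14) -> [7 2 6 2]
Step 6: sold=2 (running total=16) -> [7 2 6 2]
Step 7: sold=2 (running total=18) -> [7 2 6 2]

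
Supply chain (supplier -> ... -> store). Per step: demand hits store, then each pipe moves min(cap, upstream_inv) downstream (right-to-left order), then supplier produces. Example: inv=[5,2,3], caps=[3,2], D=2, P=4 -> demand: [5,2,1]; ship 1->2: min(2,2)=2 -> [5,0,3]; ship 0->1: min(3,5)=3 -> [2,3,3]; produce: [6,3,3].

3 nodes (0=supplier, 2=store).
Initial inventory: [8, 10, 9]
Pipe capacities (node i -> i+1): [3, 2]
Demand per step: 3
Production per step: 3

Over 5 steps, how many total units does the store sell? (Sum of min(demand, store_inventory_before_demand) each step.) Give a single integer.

Answer: 15

Derivation:
Step 1: sold=3 (running total=3) -> [8 11 8]
Step 2: sold=3 (running total=6) -> [8 12 7]
Step 3: sold=3 (running total=9) -> [8 13 6]
Step 4: sold=3 (running total=12) -> [8 14 5]
Step 5: sold=3 (running total=15) -> [8 15 4]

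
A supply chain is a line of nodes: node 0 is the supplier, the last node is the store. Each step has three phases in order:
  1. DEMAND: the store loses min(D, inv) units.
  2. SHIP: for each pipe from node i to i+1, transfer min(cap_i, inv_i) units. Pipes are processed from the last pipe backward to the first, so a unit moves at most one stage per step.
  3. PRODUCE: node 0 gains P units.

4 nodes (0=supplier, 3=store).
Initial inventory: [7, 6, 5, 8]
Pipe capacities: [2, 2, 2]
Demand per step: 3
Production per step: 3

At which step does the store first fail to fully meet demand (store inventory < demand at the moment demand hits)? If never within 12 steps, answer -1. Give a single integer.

Step 1: demand=3,sold=3 ship[2->3]=2 ship[1->2]=2 ship[0->1]=2 prod=3 -> [8 6 5 7]
Step 2: demand=3,sold=3 ship[2->3]=2 ship[1->2]=2 ship[0->1]=2 prod=3 -> [9 6 5 6]
Step 3: demand=3,sold=3 ship[2->3]=2 ship[1->2]=2 ship[0->1]=2 prod=3 -> [10 6 5 5]
Step 4: demand=3,sold=3 ship[2->3]=2 ship[1->2]=2 ship[0->1]=2 prod=3 -> [11 6 5 4]
Step 5: demand=3,sold=3 ship[2->3]=2 ship[1->2]=2 ship[0->1]=2 prod=3 -> [12 6 5 3]
Step 6: demand=3,sold=3 ship[2->3]=2 ship[1->2]=2 ship[0->1]=2 prod=3 -> [13 6 5 2]
Step 7: demand=3,sold=2 ship[2->3]=2 ship[1->2]=2 ship[0->1]=2 prod=3 -> [14 6 5 2]
Step 8: demand=3,sold=2 ship[2->3]=2 ship[1->2]=2 ship[0->1]=2 prod=3 -> [15 6 5 2]
Step 9: demand=3,sold=2 ship[2->3]=2 ship[1->2]=2 ship[0->1]=2 prod=3 -> [16 6 5 2]
Step 10: demand=3,sold=2 ship[2->3]=2 ship[1->2]=2 ship[0->1]=2 prod=3 -> [17 6 5 2]
Step 11: demand=3,sold=2 ship[2->3]=2 ship[1->2]=2 ship[0->1]=2 prod=3 -> [18 6 5 2]
Step 12: demand=3,sold=2 ship[2->3]=2 ship[1->2]=2 ship[0->1]=2 prod=3 -> [19 6 5 2]
First stockout at step 7

7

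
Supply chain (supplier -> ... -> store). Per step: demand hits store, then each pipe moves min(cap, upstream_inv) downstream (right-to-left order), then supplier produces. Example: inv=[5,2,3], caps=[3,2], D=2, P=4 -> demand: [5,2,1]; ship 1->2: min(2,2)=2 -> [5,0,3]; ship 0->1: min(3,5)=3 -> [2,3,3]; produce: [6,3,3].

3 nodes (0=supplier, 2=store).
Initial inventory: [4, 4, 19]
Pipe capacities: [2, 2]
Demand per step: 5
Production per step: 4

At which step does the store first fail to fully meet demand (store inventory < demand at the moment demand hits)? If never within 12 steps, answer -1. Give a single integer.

Step 1: demand=5,sold=5 ship[1->2]=2 ship[0->1]=2 prod=4 -> [6 4 16]
Step 2: demand=5,sold=5 ship[1->2]=2 ship[0->1]=2 prod=4 -> [8 4 13]
Step 3: demand=5,sold=5 ship[1->2]=2 ship[0->1]=2 prod=4 -> [10 4 10]
Step 4: demand=5,sold=5 ship[1->2]=2 ship[0->1]=2 prod=4 -> [12 4 7]
Step 5: demand=5,sold=5 ship[1->2]=2 ship[0->1]=2 prod=4 -> [14 4 4]
Step 6: demand=5,sold=4 ship[1->2]=2 ship[0->1]=2 prod=4 -> [16 4 2]
Step 7: demand=5,sold=2 ship[1->2]=2 ship[0->1]=2 prod=4 -> [18 4 2]
Step 8: demand=5,sold=2 ship[1->2]=2 ship[0->1]=2 prod=4 -> [20 4 2]
Step 9: demand=5,sold=2 ship[1->2]=2 ship[0->1]=2 prod=4 -> [22 4 2]
Step 10: demand=5,sold=2 ship[1->2]=2 ship[0->1]=2 prod=4 -> [24 4 2]
Step 11: demand=5,sold=2 ship[1->2]=2 ship[0->1]=2 prod=4 -> [26 4 2]
Step 12: demand=5,sold=2 ship[1->2]=2 ship[0->1]=2 prod=4 -> [28 4 2]
First stockout at step 6

6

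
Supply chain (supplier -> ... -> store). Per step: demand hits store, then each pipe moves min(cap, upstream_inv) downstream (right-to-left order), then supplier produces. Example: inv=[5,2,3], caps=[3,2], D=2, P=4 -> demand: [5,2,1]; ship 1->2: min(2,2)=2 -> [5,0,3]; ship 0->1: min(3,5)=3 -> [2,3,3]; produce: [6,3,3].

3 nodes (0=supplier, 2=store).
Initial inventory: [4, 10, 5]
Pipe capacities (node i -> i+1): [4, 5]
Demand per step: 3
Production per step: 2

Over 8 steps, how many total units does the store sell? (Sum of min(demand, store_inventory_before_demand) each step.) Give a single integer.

Answer: 24

Derivation:
Step 1: sold=3 (running total=3) -> [2 9 7]
Step 2: sold=3 (running total=6) -> [2 6 9]
Step 3: sold=3 (running total=9) -> [2 3 11]
Step 4: sold=3 (running total=12) -> [2 2 11]
Step 5: sold=3 (running total=15) -> [2 2 10]
Step 6: sold=3 (running total=18) -> [2 2 9]
Step 7: sold=3 (running total=21) -> [2 2 8]
Step 8: sold=3 (running total=24) -> [2 2 7]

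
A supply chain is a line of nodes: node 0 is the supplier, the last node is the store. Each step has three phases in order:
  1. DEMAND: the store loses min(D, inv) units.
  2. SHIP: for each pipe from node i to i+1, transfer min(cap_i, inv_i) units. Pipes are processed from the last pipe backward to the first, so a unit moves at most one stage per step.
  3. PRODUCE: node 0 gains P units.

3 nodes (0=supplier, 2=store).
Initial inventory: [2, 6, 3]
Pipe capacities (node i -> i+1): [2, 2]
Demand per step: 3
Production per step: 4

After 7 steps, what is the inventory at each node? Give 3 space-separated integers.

Step 1: demand=3,sold=3 ship[1->2]=2 ship[0->1]=2 prod=4 -> inv=[4 6 2]
Step 2: demand=3,sold=2 ship[1->2]=2 ship[0->1]=2 prod=4 -> inv=[6 6 2]
Step 3: demand=3,sold=2 ship[1->2]=2 ship[0->1]=2 prod=4 -> inv=[8 6 2]
Step 4: demand=3,sold=2 ship[1->2]=2 ship[0->1]=2 prod=4 -> inv=[10 6 2]
Step 5: demand=3,sold=2 ship[1->2]=2 ship[0->1]=2 prod=4 -> inv=[12 6 2]
Step 6: demand=3,sold=2 ship[1->2]=2 ship[0->1]=2 prod=4 -> inv=[14 6 2]
Step 7: demand=3,sold=2 ship[1->2]=2 ship[0->1]=2 prod=4 -> inv=[16 6 2]

16 6 2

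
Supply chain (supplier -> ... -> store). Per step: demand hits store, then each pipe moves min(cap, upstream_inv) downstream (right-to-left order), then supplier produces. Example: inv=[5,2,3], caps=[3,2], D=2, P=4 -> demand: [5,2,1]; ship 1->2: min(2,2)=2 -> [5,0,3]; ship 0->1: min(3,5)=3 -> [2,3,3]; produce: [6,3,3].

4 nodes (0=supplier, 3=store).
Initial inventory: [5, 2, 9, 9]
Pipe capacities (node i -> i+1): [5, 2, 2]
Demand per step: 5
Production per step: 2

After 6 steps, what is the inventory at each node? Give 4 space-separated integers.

Step 1: demand=5,sold=5 ship[2->3]=2 ship[1->2]=2 ship[0->1]=5 prod=2 -> inv=[2 5 9 6]
Step 2: demand=5,sold=5 ship[2->3]=2 ship[1->2]=2 ship[0->1]=2 prod=2 -> inv=[2 5 9 3]
Step 3: demand=5,sold=3 ship[2->3]=2 ship[1->2]=2 ship[0->1]=2 prod=2 -> inv=[2 5 9 2]
Step 4: demand=5,sold=2 ship[2->3]=2 ship[1->2]=2 ship[0->1]=2 prod=2 -> inv=[2 5 9 2]
Step 5: demand=5,sold=2 ship[2->3]=2 ship[1->2]=2 ship[0->1]=2 prod=2 -> inv=[2 5 9 2]
Step 6: demand=5,sold=2 ship[2->3]=2 ship[1->2]=2 ship[0->1]=2 prod=2 -> inv=[2 5 9 2]

2 5 9 2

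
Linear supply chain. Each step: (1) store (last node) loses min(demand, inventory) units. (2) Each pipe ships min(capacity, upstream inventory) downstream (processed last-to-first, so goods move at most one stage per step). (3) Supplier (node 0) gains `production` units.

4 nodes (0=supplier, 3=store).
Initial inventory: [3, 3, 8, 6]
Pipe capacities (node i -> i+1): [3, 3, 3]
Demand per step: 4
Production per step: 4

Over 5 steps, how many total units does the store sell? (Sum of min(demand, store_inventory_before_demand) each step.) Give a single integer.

Step 1: sold=4 (running total=4) -> [4 3 8 5]
Step 2: sold=4 (running total=8) -> [5 3 8 4]
Step 3: sold=4 (running total=12) -> [6 3 8 3]
Step 4: sold=3 (running total=15) -> [7 3 8 3]
Step 5: sold=3 (running total=18) -> [8 3 8 3]

Answer: 18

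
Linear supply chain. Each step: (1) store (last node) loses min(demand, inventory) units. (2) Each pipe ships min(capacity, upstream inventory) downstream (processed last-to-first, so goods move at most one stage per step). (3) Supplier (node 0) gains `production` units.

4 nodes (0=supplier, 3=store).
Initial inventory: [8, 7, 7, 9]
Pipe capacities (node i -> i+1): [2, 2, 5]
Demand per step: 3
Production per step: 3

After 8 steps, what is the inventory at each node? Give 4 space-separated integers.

Step 1: demand=3,sold=3 ship[2->3]=5 ship[1->2]=2 ship[0->1]=2 prod=3 -> inv=[9 7 4 11]
Step 2: demand=3,sold=3 ship[2->3]=4 ship[1->2]=2 ship[0->1]=2 prod=3 -> inv=[10 7 2 12]
Step 3: demand=3,sold=3 ship[2->3]=2 ship[1->2]=2 ship[0->1]=2 prod=3 -> inv=[11 7 2 11]
Step 4: demand=3,sold=3 ship[2->3]=2 ship[1->2]=2 ship[0->1]=2 prod=3 -> inv=[12 7 2 10]
Step 5: demand=3,sold=3 ship[2->3]=2 ship[1->2]=2 ship[0->1]=2 prod=3 -> inv=[13 7 2 9]
Step 6: demand=3,sold=3 ship[2->3]=2 ship[1->2]=2 ship[0->1]=2 prod=3 -> inv=[14 7 2 8]
Step 7: demand=3,sold=3 ship[2->3]=2 ship[1->2]=2 ship[0->1]=2 prod=3 -> inv=[15 7 2 7]
Step 8: demand=3,sold=3 ship[2->3]=2 ship[1->2]=2 ship[0->1]=2 prod=3 -> inv=[16 7 2 6]

16 7 2 6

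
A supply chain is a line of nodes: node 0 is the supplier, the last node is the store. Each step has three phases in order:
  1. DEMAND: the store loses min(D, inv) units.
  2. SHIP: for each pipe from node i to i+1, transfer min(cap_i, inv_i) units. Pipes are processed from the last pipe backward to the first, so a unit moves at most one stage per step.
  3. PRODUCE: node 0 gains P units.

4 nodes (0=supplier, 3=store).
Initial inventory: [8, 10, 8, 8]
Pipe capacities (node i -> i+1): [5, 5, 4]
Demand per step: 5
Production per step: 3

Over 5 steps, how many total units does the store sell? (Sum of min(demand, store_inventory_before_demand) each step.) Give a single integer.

Answer: 24

Derivation:
Step 1: sold=5 (running total=5) -> [6 10 9 7]
Step 2: sold=5 (running total=10) -> [4 10 10 6]
Step 3: sold=5 (running total=15) -> [3 9 11 5]
Step 4: sold=5 (running total=20) -> [3 7 12 4]
Step 5: sold=4 (running total=24) -> [3 5 13 4]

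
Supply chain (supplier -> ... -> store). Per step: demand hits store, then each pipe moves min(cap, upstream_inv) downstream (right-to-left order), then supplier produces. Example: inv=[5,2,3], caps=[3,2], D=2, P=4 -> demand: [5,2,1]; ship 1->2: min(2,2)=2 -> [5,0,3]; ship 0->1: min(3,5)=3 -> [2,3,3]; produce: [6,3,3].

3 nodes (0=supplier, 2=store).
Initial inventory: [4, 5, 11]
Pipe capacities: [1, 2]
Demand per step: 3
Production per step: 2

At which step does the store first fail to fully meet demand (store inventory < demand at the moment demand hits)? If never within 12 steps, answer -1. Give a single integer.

Step 1: demand=3,sold=3 ship[1->2]=2 ship[0->1]=1 prod=2 -> [5 4 10]
Step 2: demand=3,sold=3 ship[1->2]=2 ship[0->1]=1 prod=2 -> [6 3 9]
Step 3: demand=3,sold=3 ship[1->2]=2 ship[0->1]=1 prod=2 -> [7 2 8]
Step 4: demand=3,sold=3 ship[1->2]=2 ship[0->1]=1 prod=2 -> [8 1 7]
Step 5: demand=3,sold=3 ship[1->2]=1 ship[0->1]=1 prod=2 -> [9 1 5]
Step 6: demand=3,sold=3 ship[1->2]=1 ship[0->1]=1 prod=2 -> [10 1 3]
Step 7: demand=3,sold=3 ship[1->2]=1 ship[0->1]=1 prod=2 -> [11 1 1]
Step 8: demand=3,sold=1 ship[1->2]=1 ship[0->1]=1 prod=2 -> [12 1 1]
Step 9: demand=3,sold=1 ship[1->2]=1 ship[0->1]=1 prod=2 -> [13 1 1]
Step 10: demand=3,sold=1 ship[1->2]=1 ship[0->1]=1 prod=2 -> [14 1 1]
Step 11: demand=3,sold=1 ship[1->2]=1 ship[0->1]=1 prod=2 -> [15 1 1]
Step 12: demand=3,sold=1 ship[1->2]=1 ship[0->1]=1 prod=2 -> [16 1 1]
First stockout at step 8

8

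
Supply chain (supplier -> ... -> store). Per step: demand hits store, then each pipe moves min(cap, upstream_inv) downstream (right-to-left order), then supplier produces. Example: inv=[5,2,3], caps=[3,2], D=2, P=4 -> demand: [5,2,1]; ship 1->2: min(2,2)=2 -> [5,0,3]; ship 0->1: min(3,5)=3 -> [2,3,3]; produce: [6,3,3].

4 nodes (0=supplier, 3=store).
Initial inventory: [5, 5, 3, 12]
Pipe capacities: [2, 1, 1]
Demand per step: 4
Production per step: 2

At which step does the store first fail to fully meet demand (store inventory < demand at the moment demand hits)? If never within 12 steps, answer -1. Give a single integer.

Step 1: demand=4,sold=4 ship[2->3]=1 ship[1->2]=1 ship[0->1]=2 prod=2 -> [5 6 3 9]
Step 2: demand=4,sold=4 ship[2->3]=1 ship[1->2]=1 ship[0->1]=2 prod=2 -> [5 7 3 6]
Step 3: demand=4,sold=4 ship[2->3]=1 ship[1->2]=1 ship[0->1]=2 prod=2 -> [5 8 3 3]
Step 4: demand=4,sold=3 ship[2->3]=1 ship[1->2]=1 ship[0->1]=2 prod=2 -> [5 9 3 1]
Step 5: demand=4,sold=1 ship[2->3]=1 ship[1->2]=1 ship[0->1]=2 prod=2 -> [5 10 3 1]
Step 6: demand=4,sold=1 ship[2->3]=1 ship[1->2]=1 ship[0->1]=2 prod=2 -> [5 11 3 1]
Step 7: demand=4,sold=1 ship[2->3]=1 ship[1->2]=1 ship[0->1]=2 prod=2 -> [5 12 3 1]
Step 8: demand=4,sold=1 ship[2->3]=1 ship[1->2]=1 ship[0->1]=2 prod=2 -> [5 13 3 1]
Step 9: demand=4,sold=1 ship[2->3]=1 ship[1->2]=1 ship[0->1]=2 prod=2 -> [5 14 3 1]
Step 10: demand=4,sold=1 ship[2->3]=1 ship[1->2]=1 ship[0->1]=2 prod=2 -> [5 15 3 1]
Step 11: demand=4,sold=1 ship[2->3]=1 ship[1->2]=1 ship[0->1]=2 prod=2 -> [5 16 3 1]
Step 12: demand=4,sold=1 ship[2->3]=1 ship[1->2]=1 ship[0->1]=2 prod=2 -> [5 17 3 1]
First stockout at step 4

4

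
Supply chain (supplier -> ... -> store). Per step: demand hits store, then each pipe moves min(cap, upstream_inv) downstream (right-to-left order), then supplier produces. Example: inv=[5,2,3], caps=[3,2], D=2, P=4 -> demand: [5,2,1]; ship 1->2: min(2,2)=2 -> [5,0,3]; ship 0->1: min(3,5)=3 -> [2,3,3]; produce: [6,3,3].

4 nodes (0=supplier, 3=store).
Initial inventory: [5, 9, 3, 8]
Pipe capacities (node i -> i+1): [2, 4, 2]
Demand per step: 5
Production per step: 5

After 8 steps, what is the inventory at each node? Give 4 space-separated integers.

Step 1: demand=5,sold=5 ship[2->3]=2 ship[1->2]=4 ship[0->1]=2 prod=5 -> inv=[8 7 5 5]
Step 2: demand=5,sold=5 ship[2->3]=2 ship[1->2]=4 ship[0->1]=2 prod=5 -> inv=[11 5 7 2]
Step 3: demand=5,sold=2 ship[2->3]=2 ship[1->2]=4 ship[0->1]=2 prod=5 -> inv=[14 3 9 2]
Step 4: demand=5,sold=2 ship[2->3]=2 ship[1->2]=3 ship[0->1]=2 prod=5 -> inv=[17 2 10 2]
Step 5: demand=5,sold=2 ship[2->3]=2 ship[1->2]=2 ship[0->1]=2 prod=5 -> inv=[20 2 10 2]
Step 6: demand=5,sold=2 ship[2->3]=2 ship[1->2]=2 ship[0->1]=2 prod=5 -> inv=[23 2 10 2]
Step 7: demand=5,sold=2 ship[2->3]=2 ship[1->2]=2 ship[0->1]=2 prod=5 -> inv=[26 2 10 2]
Step 8: demand=5,sold=2 ship[2->3]=2 ship[1->2]=2 ship[0->1]=2 prod=5 -> inv=[29 2 10 2]

29 2 10 2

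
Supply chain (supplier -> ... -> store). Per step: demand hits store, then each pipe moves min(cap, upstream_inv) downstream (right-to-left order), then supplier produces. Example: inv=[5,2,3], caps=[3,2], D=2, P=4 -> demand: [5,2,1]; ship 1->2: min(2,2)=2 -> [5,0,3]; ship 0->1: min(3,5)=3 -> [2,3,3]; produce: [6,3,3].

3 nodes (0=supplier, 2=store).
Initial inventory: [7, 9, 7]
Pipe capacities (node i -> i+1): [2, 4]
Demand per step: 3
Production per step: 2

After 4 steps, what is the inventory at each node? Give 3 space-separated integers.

Step 1: demand=3,sold=3 ship[1->2]=4 ship[0->1]=2 prod=2 -> inv=[7 7 8]
Step 2: demand=3,sold=3 ship[1->2]=4 ship[0->1]=2 prod=2 -> inv=[7 5 9]
Step 3: demand=3,sold=3 ship[1->2]=4 ship[0->1]=2 prod=2 -> inv=[7 3 10]
Step 4: demand=3,sold=3 ship[1->2]=3 ship[0->1]=2 prod=2 -> inv=[7 2 10]

7 2 10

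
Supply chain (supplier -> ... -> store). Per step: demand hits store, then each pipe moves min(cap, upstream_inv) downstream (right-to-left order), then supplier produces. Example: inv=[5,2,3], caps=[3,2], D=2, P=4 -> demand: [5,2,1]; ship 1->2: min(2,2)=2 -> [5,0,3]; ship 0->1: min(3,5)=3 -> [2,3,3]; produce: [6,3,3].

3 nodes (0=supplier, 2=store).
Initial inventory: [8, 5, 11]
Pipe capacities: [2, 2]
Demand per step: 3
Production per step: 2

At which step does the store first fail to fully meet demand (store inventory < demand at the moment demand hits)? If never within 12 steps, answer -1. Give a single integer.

Step 1: demand=3,sold=3 ship[1->2]=2 ship[0->1]=2 prod=2 -> [8 5 10]
Step 2: demand=3,sold=3 ship[1->2]=2 ship[0->1]=2 prod=2 -> [8 5 9]
Step 3: demand=3,sold=3 ship[1->2]=2 ship[0->1]=2 prod=2 -> [8 5 8]
Step 4: demand=3,sold=3 ship[1->2]=2 ship[0->1]=2 prod=2 -> [8 5 7]
Step 5: demand=3,sold=3 ship[1->2]=2 ship[0->1]=2 prod=2 -> [8 5 6]
Step 6: demand=3,sold=3 ship[1->2]=2 ship[0->1]=2 prod=2 -> [8 5 5]
Step 7: demand=3,sold=3 ship[1->2]=2 ship[0->1]=2 prod=2 -> [8 5 4]
Step 8: demand=3,sold=3 ship[1->2]=2 ship[0->1]=2 prod=2 -> [8 5 3]
Step 9: demand=3,sold=3 ship[1->2]=2 ship[0->1]=2 prod=2 -> [8 5 2]
Step 10: demand=3,sold=2 ship[1->2]=2 ship[0->1]=2 prod=2 -> [8 5 2]
Step 11: demand=3,sold=2 ship[1->2]=2 ship[0->1]=2 prod=2 -> [8 5 2]
Step 12: demand=3,sold=2 ship[1->2]=2 ship[0->1]=2 prod=2 -> [8 5 2]
First stockout at step 10

10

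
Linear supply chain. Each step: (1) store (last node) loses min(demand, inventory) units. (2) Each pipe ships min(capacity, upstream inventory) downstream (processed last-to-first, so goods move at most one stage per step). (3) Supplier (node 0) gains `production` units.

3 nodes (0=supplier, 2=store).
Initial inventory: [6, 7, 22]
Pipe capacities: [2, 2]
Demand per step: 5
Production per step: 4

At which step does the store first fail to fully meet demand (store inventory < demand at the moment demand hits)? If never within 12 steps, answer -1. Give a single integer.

Step 1: demand=5,sold=5 ship[1->2]=2 ship[0->1]=2 prod=4 -> [8 7 19]
Step 2: demand=5,sold=5 ship[1->2]=2 ship[0->1]=2 prod=4 -> [10 7 16]
Step 3: demand=5,sold=5 ship[1->2]=2 ship[0->1]=2 prod=4 -> [12 7 13]
Step 4: demand=5,sold=5 ship[1->2]=2 ship[0->1]=2 prod=4 -> [14 7 10]
Step 5: demand=5,sold=5 ship[1->2]=2 ship[0->1]=2 prod=4 -> [16 7 7]
Step 6: demand=5,sold=5 ship[1->2]=2 ship[0->1]=2 prod=4 -> [18 7 4]
Step 7: demand=5,sold=4 ship[1->2]=2 ship[0->1]=2 prod=4 -> [20 7 2]
Step 8: demand=5,sold=2 ship[1->2]=2 ship[0->1]=2 prod=4 -> [22 7 2]
Step 9: demand=5,sold=2 ship[1->2]=2 ship[0->1]=2 prod=4 -> [24 7 2]
Step 10: demand=5,sold=2 ship[1->2]=2 ship[0->1]=2 prod=4 -> [26 7 2]
Step 11: demand=5,sold=2 ship[1->2]=2 ship[0->1]=2 prod=4 -> [28 7 2]
Step 12: demand=5,sold=2 ship[1->2]=2 ship[0->1]=2 prod=4 -> [30 7 2]
First stockout at step 7

7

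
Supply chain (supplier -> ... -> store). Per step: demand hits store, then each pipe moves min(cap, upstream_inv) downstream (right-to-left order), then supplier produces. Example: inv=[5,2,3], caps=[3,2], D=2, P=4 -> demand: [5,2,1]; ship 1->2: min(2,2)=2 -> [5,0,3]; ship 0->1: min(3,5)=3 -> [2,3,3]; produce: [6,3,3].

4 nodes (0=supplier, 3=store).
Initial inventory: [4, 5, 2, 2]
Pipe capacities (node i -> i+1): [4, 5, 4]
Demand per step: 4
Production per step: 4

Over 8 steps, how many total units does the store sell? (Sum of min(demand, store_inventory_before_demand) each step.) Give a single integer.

Answer: 28

Derivation:
Step 1: sold=2 (running total=2) -> [4 4 5 2]
Step 2: sold=2 (running total=4) -> [4 4 5 4]
Step 3: sold=4 (running total=8) -> [4 4 5 4]
Step 4: sold=4 (running total=12) -> [4 4 5 4]
Step 5: sold=4 (running total=16) -> [4 4 5 4]
Step 6: sold=4 (running total=20) -> [4 4 5 4]
Step 7: sold=4 (running total=24) -> [4 4 5 4]
Step 8: sold=4 (running total=28) -> [4 4 5 4]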